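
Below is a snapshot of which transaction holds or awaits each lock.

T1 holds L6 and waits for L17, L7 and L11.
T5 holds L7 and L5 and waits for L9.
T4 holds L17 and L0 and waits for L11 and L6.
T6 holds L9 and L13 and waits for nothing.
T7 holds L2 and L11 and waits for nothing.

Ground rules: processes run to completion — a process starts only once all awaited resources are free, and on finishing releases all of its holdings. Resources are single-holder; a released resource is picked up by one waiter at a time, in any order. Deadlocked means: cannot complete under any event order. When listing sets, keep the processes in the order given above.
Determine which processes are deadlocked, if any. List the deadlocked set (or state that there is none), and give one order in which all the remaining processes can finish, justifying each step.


The deadlocked set is T1 and T4.
Key observation: nobody on the ring T1 -> T4 -> T1 can start until another member finishes, which never happens; no other process is dragged down with it.
The rest can finish in the order T6, T5, T7.
Check, step by step:
  run T6 (it waits on nothing); releases L9 and L13
  T5 waits on L9 — all released -> runs and releases L7 and L5
  run T7 (it waits on nothing); releases L2 and L11


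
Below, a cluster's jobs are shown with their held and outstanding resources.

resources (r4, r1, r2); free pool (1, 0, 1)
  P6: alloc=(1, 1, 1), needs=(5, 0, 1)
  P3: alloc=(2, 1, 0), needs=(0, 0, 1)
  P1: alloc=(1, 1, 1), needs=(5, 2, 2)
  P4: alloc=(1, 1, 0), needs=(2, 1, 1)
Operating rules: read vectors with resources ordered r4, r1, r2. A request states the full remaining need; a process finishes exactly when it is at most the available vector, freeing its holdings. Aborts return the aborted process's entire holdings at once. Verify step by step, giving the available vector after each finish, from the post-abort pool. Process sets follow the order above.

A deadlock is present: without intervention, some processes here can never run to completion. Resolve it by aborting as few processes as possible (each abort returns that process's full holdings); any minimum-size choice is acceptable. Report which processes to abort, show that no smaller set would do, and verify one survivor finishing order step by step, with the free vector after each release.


The answer: abort P1.
Key observation: aborting P1 returns (1, 1, 1), and P6 — hopeless before — runs at step 3 with the returned capacity in the pool.
Minimality: the empty abort set fails — the state is deadlocked as it stands.
The survivors complete as P3, P4, P6. Walking it through (starting from the post-abort pool):
  pool = (2, 1, 2)
  run P3 (needs (0, 0, 1), free (2, 1, 2)); after release of (2, 1, 0) the pool is (4, 2, 2)
  run P4 (needs (2, 1, 1), free (4, 2, 2)); after release of (1, 1, 0) the pool is (5, 3, 2)
  run P6 (needs (5, 0, 1), free (5, 3, 2)); after release of (1, 1, 1) the pool is (6, 4, 3)


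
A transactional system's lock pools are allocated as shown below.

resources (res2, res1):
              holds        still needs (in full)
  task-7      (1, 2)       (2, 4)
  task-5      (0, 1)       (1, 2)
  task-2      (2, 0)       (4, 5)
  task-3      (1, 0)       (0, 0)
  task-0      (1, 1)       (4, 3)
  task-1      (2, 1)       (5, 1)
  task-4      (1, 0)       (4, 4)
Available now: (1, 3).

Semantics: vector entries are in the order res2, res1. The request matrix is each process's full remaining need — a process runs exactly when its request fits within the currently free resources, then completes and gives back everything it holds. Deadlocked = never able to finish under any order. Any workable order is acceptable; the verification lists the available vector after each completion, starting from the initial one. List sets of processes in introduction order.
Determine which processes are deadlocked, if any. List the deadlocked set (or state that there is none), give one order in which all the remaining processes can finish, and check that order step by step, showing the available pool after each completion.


The deadlocked set is task-2, task-0, task-1 and task-4.
Key observation: no order helps: past task-5, task-3, task-7, the free pool tops out at (3, 6), below what each blocked process needs in res2.
The rest can finish in the order task-5, task-3, task-7. Check, step by step:
  pool = (1, 3)
  task-5 needs (1, 2) <= (1, 3) -> finishes; pool += (0, 1) = (1, 4)
  task-3 needs (0, 0) <= (1, 4) -> finishes; pool += (1, 0) = (2, 4)
  task-7 needs (2, 4) <= (2, 4) -> finishes; pool += (1, 2) = (3, 6)
None of the blocked processes ever fits:
  task-2 cannot run: need (4, 5) vs free (3, 6) (insufficient res2)
  task-0 cannot run: need (4, 3) vs free (3, 6) (insufficient res2)
  task-1 cannot run: need (5, 1) vs free (3, 6) (insufficient res2)
  task-4 cannot run: need (4, 4) vs free (3, 6) (insufficient res2)


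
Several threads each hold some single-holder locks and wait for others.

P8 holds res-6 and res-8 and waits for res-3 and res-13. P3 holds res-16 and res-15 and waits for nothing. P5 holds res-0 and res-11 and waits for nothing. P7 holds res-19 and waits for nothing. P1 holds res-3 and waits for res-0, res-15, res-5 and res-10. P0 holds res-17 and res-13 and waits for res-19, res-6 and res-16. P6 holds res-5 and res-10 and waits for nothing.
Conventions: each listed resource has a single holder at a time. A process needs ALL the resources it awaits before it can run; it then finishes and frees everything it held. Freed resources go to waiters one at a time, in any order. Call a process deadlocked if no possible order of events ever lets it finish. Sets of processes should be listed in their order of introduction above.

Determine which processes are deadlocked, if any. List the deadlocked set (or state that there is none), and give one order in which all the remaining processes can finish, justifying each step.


The deadlocked set is P8 and P0.
Key observation: nobody on the ring P8 -> P0 -> P8 can start until another member finishes, which never happens; no other process is dragged down with it.
One completion order for the rest: P7, P3, P5, P6, P1.
Verifying each step:
  run P7 (it waits on nothing); releases res-19
  run P3 (it waits on nothing); releases res-16 and res-15
  run P5 (it waits on nothing); releases res-0 and res-11
  run P6 (it waits on nothing); releases res-5 and res-10
  P1 waits on res-0, res-15, res-5 and res-10 — all released -> runs and releases res-3


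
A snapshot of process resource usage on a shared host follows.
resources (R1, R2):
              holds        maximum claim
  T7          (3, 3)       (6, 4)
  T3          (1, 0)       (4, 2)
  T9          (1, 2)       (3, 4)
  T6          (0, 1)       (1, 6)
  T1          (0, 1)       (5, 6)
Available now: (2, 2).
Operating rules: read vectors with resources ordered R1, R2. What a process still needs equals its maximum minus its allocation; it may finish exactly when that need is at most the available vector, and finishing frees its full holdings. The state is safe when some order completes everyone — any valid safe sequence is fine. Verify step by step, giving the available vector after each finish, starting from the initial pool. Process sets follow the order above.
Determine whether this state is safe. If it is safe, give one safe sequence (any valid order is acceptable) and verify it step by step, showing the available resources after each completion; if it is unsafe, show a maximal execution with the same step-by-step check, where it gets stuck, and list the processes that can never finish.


The state is SAFE; one workable sequence: T9, T7, T1, T6, T3.
Key observation: T9 marks the first exact bind of the order: its need (2, 2) fits the free (2, 2) with zero slack on a requested resource.
Verifying each step:
  pool = (2, 2)
  T9 needs (2, 2) <= (2, 2) -> finishes; pool += (1, 2) = (3, 4)
  T7 needs (3, 1) <= (3, 4) -> finishes; pool += (3, 3) = (6, 7)
  T1 needs (5, 5) <= (6, 7) -> finishes; pool += (0, 1) = (6, 8)
  T6 needs (1, 5) <= (6, 8) -> finishes; pool += (0, 1) = (6, 9)
  T3 needs (3, 2) <= (6, 9) -> finishes; pool += (1, 0) = (7, 9)


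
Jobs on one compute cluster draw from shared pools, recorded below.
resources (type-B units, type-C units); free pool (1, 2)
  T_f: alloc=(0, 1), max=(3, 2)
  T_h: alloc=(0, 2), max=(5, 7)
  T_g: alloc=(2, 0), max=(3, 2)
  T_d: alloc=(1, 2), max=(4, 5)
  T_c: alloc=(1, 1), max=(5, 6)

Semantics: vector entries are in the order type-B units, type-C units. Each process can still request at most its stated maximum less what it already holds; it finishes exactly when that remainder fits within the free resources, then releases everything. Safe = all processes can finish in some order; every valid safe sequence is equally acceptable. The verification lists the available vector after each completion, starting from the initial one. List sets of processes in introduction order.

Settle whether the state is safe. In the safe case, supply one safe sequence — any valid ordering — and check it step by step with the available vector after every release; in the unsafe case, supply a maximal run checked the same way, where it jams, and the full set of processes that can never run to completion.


SAFE, for example via the order T_g, T_f, T_d, T_c, T_h.
Key observation: T_g is the earliest step where a requested resource binds exactly: need (1, 2), pool (1, 2) at its turn.
Check, step by step:
  pool = (1, 2)
  run T_g (needs (1, 2), free (1, 2)); after release of (2, 0) the pool is (3, 2)
  run T_f (needs (3, 1), free (3, 2)); after release of (0, 1) the pool is (3, 3)
  run T_d (needs (3, 3), free (3, 3)); after release of (1, 2) the pool is (4, 5)
  run T_c (needs (4, 5), free (4, 5)); after release of (1, 1) the pool is (5, 6)
  run T_h (needs (5, 5), free (5, 6)); after release of (0, 2) the pool is (5, 8)


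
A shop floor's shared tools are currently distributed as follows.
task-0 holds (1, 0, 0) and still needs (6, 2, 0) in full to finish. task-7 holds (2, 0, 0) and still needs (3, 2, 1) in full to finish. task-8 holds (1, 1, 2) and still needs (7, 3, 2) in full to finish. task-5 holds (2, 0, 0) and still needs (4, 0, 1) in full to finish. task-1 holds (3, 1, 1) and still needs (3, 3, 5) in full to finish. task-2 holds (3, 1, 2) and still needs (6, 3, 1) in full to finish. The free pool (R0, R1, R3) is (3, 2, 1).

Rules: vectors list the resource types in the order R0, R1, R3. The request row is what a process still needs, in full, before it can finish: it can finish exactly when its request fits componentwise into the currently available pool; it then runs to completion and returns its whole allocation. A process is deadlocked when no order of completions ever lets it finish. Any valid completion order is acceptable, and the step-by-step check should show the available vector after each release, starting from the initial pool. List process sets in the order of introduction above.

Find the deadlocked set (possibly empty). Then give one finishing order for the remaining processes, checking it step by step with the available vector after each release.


Deadlocked: task-8, task-1 and task-2.
Key observation: R1 is the bottleneck — with task-7, task-5, task-0 done the pool holds (8, 2, 1), short of every remaining need.
One completion order for the rest: task-7, task-5, task-0. Check, step by step:
  pool = (3, 2, 1)
  run task-7 (needs (3, 2, 1), free (3, 2, 1)); after release of (2, 0, 0) the pool is (5, 2, 1)
  run task-5 (needs (4, 0, 1), free (5, 2, 1)); after release of (2, 0, 0) the pool is (7, 2, 1)
  run task-0 (needs (6, 2, 0), free (7, 2, 1)); after release of (1, 0, 0) the pool is (8, 2, 1)
The blocked processes can never fit:
  task-8 still needs (7, 3, 2) but only (8, 2, 1) is free — short on R1 and R3
  task-1 still needs (3, 3, 5) but only (8, 2, 1) is free — short on R1 and R3
  task-2 still needs (6, 3, 1) but only (8, 2, 1) is free — short on R1


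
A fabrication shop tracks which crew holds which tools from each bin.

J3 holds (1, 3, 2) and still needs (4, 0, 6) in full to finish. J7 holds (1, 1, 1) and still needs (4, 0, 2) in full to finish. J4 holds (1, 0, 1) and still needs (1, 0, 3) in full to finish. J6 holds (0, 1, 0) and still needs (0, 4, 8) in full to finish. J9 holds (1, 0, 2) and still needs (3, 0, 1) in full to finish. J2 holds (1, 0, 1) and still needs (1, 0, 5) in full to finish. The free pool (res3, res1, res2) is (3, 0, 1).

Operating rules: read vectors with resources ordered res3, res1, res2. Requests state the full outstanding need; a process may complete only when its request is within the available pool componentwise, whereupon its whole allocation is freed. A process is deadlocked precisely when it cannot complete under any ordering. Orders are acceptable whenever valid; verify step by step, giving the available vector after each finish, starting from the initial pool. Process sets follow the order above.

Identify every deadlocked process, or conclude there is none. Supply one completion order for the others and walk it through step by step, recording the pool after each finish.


No process is deadlocked.
Key observation: J9 fits the free pool immediately, and its release cascades until everyone finishes.
One completion order for the rest: J9, J4, J7, J2, J3, J6. Verifying each step:
  pool = (3, 0, 1)
  J9 needs (3, 0, 1) <= (3, 0, 1) -> finishes; pool += (1, 0, 2) = (4, 0, 3)
  J4 needs (1, 0, 3) <= (4, 0, 3) -> finishes; pool += (1, 0, 1) = (5, 0, 4)
  J7 needs (4, 0, 2) <= (5, 0, 4) -> finishes; pool += (1, 1, 1) = (6, 1, 5)
  J2 needs (1, 0, 5) <= (6, 1, 5) -> finishes; pool += (1, 0, 1) = (7, 1, 6)
  J3 needs (4, 0, 6) <= (7, 1, 6) -> finishes; pool += (1, 3, 2) = (8, 4, 8)
  J6 needs (0, 4, 8) <= (8, 4, 8) -> finishes; pool += (0, 1, 0) = (8, 5, 8)


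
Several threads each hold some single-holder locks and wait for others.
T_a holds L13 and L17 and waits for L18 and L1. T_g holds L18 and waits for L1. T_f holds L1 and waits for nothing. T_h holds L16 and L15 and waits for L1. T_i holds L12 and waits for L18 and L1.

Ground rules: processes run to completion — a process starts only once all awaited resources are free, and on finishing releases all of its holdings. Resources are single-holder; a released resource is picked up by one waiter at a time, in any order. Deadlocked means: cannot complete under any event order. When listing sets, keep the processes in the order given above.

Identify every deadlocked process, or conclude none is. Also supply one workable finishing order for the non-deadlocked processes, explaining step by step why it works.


No process is deadlocked.
Key observation: all waits point, directly or indirectly, at processes that can finish, so nothing is permanently blocked.
One completion order for the rest: T_f, T_g, T_a, T_h, T_i.
Step-by-step check:
  T_f waits on nothing -> runs at once and releases L1
  T_g: everything it awaited (L1) is free; runs, freeing L18
  T_a: everything it awaited (L18 and L1) is free; runs, freeing L13 and L17
  T_h: everything it awaited (L1) is free; runs, freeing L16 and L15
  T_i: everything it awaited (L18 and L1) is free; runs, freeing L12


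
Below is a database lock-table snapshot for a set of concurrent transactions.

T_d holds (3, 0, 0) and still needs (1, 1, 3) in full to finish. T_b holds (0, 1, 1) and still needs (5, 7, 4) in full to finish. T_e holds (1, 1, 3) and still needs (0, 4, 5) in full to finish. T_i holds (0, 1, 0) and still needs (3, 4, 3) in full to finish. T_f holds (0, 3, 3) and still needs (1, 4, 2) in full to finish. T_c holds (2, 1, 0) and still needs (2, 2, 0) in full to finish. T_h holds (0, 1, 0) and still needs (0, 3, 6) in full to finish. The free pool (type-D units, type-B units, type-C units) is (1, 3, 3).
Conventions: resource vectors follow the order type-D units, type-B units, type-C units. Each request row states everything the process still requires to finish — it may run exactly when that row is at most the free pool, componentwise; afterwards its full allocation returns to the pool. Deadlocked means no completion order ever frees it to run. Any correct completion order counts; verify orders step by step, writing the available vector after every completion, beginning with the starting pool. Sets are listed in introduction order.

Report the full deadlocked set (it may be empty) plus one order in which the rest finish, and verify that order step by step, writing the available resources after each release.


No process is deadlocked.
Key observation: T_d fits the free pool immediately, and its release cascades until everyone finishes.
The rest can finish in the order T_d, T_c, T_i, T_f, T_b, T_h, T_e. Check, step by step:
  pool = (1, 3, 3)
  run T_d (needs (1, 1, 3), free (1, 3, 3)); after release of (3, 0, 0) the pool is (4, 3, 3)
  run T_c (needs (2, 2, 0), free (4, 3, 3)); after release of (2, 1, 0) the pool is (6, 4, 3)
  run T_i (needs (3, 4, 3), free (6, 4, 3)); after release of (0, 1, 0) the pool is (6, 5, 3)
  run T_f (needs (1, 4, 2), free (6, 5, 3)); after release of (0, 3, 3) the pool is (6, 8, 6)
  run T_b (needs (5, 7, 4), free (6, 8, 6)); after release of (0, 1, 1) the pool is (6, 9, 7)
  run T_h (needs (0, 3, 6), free (6, 9, 7)); after release of (0, 1, 0) the pool is (6, 10, 7)
  run T_e (needs (0, 4, 5), free (6, 10, 7)); after release of (1, 1, 3) the pool is (7, 11, 10)


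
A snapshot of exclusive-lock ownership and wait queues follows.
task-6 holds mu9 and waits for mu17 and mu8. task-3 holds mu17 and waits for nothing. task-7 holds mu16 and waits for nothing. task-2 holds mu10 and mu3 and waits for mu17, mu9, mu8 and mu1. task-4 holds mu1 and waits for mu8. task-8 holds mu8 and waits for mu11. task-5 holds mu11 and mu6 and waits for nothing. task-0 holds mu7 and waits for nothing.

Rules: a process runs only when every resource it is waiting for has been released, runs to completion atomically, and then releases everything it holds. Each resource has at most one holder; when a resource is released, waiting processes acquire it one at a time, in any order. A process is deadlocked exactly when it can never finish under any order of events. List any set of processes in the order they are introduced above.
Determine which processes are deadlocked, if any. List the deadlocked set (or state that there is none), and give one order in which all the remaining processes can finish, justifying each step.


Nothing here is deadlocked.
Key observation: the wait relation is loop-free; peeling off processes with no waits unwinds the whole state.
One completion order for the rest: task-5, task-7, task-0, task-8, task-3, task-6, task-4, task-2.
Step-by-step check:
  task-5 waits on nothing -> runs at once and releases mu11 and mu6
  task-7 waits on nothing -> runs at once and releases mu16
  task-0 waits on nothing -> runs at once and releases mu7
  run task-8 (all its waits — mu11 — are resolved); releases mu8
  task-3 waits on nothing -> runs at once and releases mu17
  run task-6 (all its waits — mu17 and mu8 — are resolved); releases mu9
  run task-4 (all its waits — mu8 — are resolved); releases mu1
  run task-2 (all its waits — mu17, mu9, mu8 and mu1 — are resolved); releases mu10 and mu3


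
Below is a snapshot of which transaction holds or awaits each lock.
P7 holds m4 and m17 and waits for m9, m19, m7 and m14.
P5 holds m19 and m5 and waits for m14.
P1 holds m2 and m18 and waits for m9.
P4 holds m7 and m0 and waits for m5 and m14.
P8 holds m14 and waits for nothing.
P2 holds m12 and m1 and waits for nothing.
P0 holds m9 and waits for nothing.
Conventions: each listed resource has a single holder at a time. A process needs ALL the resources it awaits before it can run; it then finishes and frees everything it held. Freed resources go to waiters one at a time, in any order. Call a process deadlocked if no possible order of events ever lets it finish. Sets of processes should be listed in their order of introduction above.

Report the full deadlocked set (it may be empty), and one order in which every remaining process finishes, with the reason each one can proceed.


No process is deadlocked.
Key observation: no waiting chain loops back on itself — every chain ends at a process that waits on nothing, so everyone eventually runs.
A valid finishing order for the others: P0, P2, P8, P5, P4, P7, P1.
Verifying each step:
  P0: no waits; runs immediately, freeing m9
  P2: no waits; runs immediately, freeing m12 and m1
  P8: no waits; runs immediately, freeing m14
  run P5 (all its waits — m14 — are resolved); releases m19 and m5
  run P4 (all its waits — m5 and m14 — are resolved); releases m7 and m0
  run P7 (all its waits — m9, m19, m7 and m14 — are resolved); releases m4 and m17
  run P1 (all its waits — m9 — are resolved); releases m2 and m18


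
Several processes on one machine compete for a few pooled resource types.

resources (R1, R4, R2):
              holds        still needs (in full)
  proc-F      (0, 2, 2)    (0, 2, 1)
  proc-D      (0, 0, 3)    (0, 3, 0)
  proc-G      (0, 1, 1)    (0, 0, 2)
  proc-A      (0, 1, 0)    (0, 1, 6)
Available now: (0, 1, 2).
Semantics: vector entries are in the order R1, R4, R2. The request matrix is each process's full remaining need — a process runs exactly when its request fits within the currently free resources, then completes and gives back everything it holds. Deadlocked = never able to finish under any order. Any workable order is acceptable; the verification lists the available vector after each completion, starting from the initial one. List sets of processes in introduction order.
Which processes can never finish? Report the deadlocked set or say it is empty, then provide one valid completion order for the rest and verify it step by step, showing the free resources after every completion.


No process is deadlocked.
Key observation: proc-G can run right away; the returned allocation unlocks the remaining processes in turn.
The rest can finish in the order proc-G, proc-F, proc-D, proc-A. Walking it through:
  pool = (0, 1, 2)
  run proc-G (needs (0, 0, 2), free (0, 1, 2)); after release of (0, 1, 1) the pool is (0, 2, 3)
  run proc-F (needs (0, 2, 1), free (0, 2, 3)); after release of (0, 2, 2) the pool is (0, 4, 5)
  run proc-D (needs (0, 3, 0), free (0, 4, 5)); after release of (0, 0, 3) the pool is (0, 4, 8)
  run proc-A (needs (0, 1, 6), free (0, 4, 8)); after release of (0, 1, 0) the pool is (0, 5, 8)


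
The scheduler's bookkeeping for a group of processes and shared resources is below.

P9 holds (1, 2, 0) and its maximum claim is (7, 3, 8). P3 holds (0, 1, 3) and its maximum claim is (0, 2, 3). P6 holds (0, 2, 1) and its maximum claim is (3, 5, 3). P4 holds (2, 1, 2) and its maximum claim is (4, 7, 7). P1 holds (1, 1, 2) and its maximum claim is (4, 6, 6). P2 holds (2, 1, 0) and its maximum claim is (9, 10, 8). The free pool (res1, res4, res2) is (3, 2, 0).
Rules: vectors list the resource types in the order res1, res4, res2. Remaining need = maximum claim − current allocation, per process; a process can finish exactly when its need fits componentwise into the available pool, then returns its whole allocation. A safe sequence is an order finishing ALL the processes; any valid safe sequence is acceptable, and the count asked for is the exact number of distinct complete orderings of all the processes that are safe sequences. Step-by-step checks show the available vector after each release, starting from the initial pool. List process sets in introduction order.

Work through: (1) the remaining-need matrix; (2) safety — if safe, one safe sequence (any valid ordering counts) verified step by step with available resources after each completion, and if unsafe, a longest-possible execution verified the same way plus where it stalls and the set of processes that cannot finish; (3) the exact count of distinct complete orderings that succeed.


(1) Remaining need (order res1, res4, res2):
  P9: (6, 1, 8)
  P3: (0, 1, 0)
  P6: (3, 3, 2)
  P4: (2, 6, 5)
  P1: (3, 5, 4)
  P2: (7, 9, 8)
(2) The state is SAFE; one workable sequence: P3, P6, P1, P4, P9, P2.
Key observation: P6 marks the first exact bind of the order: its need (3, 3, 2) fits the free (3, 3, 3) with zero slack on a requested resource.
Verifying each step:
  pool = (3, 2, 0)
  P3: need (0, 1, 0) fits (3, 2, 0); releases (0, 1, 3), pool now (3, 3, 3)
  P6: need (3, 3, 2) fits (3, 3, 3); releases (0, 2, 1), pool now (3, 5, 4)
  P1: need (3, 5, 4) fits (3, 5, 4); releases (1, 1, 2), pool now (4, 6, 6)
  P4: need (2, 6, 5) fits (4, 6, 6); releases (2, 1, 2), pool now (6, 7, 8)
  P9: need (6, 1, 8) fits (6, 7, 8); releases (1, 2, 0), pool now (7, 9, 8)
  P2: need (7, 9, 8) fits (7, 9, 8); releases (2, 1, 0), pool now (9, 10, 8)
(3) Precisely 1 of the possible complete orderings is a safe sequence.


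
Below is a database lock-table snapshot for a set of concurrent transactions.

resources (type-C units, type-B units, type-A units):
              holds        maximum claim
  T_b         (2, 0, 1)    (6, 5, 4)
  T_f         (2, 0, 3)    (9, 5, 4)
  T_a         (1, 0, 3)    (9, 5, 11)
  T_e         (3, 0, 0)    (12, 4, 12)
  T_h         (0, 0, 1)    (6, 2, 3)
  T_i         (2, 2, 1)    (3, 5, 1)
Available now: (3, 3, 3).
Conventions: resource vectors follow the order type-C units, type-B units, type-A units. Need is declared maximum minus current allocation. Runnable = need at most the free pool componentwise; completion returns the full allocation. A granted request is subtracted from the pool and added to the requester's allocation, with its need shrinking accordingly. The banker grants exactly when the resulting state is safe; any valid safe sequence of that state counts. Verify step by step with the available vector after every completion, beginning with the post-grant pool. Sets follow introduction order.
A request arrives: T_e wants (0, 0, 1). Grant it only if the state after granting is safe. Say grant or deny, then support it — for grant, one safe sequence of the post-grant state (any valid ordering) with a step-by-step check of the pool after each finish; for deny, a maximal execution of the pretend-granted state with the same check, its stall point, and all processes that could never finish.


GRANT — the state after the grant stays safe, e.g. via T_i, T_b, T_h, T_f, T_a, T_e.
Key observation: post-grant, (3, 3, 2) remains, and an order beginning with T_i completes everyone.
Verifying the post-grant state step by step:
  pool = (3, 3, 2)
  run T_i (needs (1, 3, 0), free (3, 3, 2)); after release of (2, 2, 1) the pool is (5, 5, 3)
  run T_b (needs (4, 5, 3), free (5, 5, 3)); after release of (2, 0, 1) the pool is (7, 5, 4)
  run T_h (needs (6, 2, 2), free (7, 5, 4)); after release of (0, 0, 1) the pool is (7, 5, 5)
  run T_f (needs (7, 5, 1), free (7, 5, 5)); after release of (2, 0, 3) the pool is (9, 5, 8)
  run T_a (needs (8, 5, 8), free (9, 5, 8)); after release of (1, 0, 3) the pool is (10, 5, 11)
  run T_e (needs (9, 4, 11), free (10, 5, 11)); after release of (3, 0, 1) the pool is (13, 5, 12)


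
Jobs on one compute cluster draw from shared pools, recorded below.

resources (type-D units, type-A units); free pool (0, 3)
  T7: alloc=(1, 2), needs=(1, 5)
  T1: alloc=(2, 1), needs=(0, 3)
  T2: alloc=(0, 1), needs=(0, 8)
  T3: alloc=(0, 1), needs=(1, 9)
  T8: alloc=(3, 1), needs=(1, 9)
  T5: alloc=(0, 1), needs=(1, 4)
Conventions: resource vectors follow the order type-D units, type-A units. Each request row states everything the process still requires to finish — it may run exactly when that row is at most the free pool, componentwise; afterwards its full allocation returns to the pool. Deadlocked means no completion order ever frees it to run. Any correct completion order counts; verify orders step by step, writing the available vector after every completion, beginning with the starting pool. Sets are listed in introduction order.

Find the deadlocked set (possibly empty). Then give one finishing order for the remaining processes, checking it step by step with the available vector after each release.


The deadlocked set is T2, T3 and T8.
Key observation: after T1, T5, T7 complete, (3, 7) is the best the pool ever gets, yet each leftover process wants more type-A units.
One completion order for the rest: T1, T5, T7. Verifying each step:
  pool = (0, 3)
  T1 needs (0, 3) <= (0, 3) -> finishes; pool += (2, 1) = (2, 4)
  T5 needs (1, 4) <= (2, 4) -> finishes; pool += (0, 1) = (2, 5)
  T7 needs (1, 5) <= (2, 5) -> finishes; pool += (1, 2) = (3, 7)
The blocked processes can never fit:
  T2 still needs (0, 8) but only (3, 7) is free — short on type-A units
  T3 still needs (1, 9) but only (3, 7) is free — short on type-A units
  T8 still needs (1, 9) but only (3, 7) is free — short on type-A units


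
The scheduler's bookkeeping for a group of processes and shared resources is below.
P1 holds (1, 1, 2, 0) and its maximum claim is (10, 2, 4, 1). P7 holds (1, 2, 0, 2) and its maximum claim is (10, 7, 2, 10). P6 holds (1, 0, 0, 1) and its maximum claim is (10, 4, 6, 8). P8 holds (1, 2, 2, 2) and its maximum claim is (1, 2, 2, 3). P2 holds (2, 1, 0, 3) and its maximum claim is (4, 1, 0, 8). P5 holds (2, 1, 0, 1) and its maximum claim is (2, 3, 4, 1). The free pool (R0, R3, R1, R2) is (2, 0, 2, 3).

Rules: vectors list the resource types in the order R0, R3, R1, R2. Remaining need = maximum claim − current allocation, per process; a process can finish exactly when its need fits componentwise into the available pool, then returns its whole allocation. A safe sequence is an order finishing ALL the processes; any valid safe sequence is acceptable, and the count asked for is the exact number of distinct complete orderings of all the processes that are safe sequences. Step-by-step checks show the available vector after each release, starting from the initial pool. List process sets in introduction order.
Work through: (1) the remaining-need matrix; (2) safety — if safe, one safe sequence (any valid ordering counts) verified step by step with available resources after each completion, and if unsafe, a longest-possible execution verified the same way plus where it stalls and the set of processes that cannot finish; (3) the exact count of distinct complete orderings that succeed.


(1) Need matrix, components ordered R0, R3, R1, R2:
  P1: (9, 1, 2, 1)
  P7: (9, 5, 2, 8)
  P6: (9, 4, 6, 7)
  P8: (0, 0, 0, 1)
  P2: (2, 0, 0, 5)
  P5: (0, 2, 4, 0)
(2) UNSAFE.
Key observation: P8, P5, P2 can finish, but then (7, 4, 4, 9) is all there is, and the blocked group's R0 demands exceed it.
The run P8, P5, P2 cannot be extended any further. Verifying each step:
  pool = (2, 0, 2, 3)
  P8: need (0, 0, 0, 1) fits (2, 0, 2, 3); releases (1, 2, 2, 2), pool now (3, 2, 4, 5)
  P5: need (0, 2, 4, 0) fits (3, 2, 4, 5); releases (2, 1, 0, 1), pool now (5, 3, 4, 6)
  P2: need (2, 0, 0, 5) fits (5, 3, 4, 6); releases (2, 1, 0, 3), pool now (7, 4, 4, 9)
  blocked: P1 wants (9, 1, 2, 1), pool (7, 4, 4, 9) — not enough R0
  blocked: P7 wants (9, 5, 2, 8), pool (7, 4, 4, 9) — not enough R0 and R3
  blocked: P6 wants (9, 4, 6, 7), pool (7, 4, 4, 9) — not enough R0 and R1
Processes that can never finish: P1, P7 and P6.
(3) Precisely 0 of the possible complete orderings are safe sequences.


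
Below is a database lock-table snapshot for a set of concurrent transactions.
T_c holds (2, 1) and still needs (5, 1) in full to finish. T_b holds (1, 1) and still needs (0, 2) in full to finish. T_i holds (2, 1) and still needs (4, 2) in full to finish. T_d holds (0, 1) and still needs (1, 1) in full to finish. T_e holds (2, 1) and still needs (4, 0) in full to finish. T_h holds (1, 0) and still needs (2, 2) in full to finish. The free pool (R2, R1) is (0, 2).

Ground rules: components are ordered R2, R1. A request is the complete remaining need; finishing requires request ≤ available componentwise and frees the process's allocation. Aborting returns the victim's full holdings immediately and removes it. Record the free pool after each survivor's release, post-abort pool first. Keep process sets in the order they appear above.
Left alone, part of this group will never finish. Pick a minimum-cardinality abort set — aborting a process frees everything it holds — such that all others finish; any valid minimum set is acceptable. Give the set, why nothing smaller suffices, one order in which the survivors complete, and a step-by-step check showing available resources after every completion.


The answer: abort T_i.
Key observation: aborting T_i returns (2, 1), and T_h — hopeless before — runs at step 2 with the returned capacity in the pool.
Why nothing smaller works: aborting no one leaves the state deadlocked as given.
Survivors finish in the order: T_d, T_h, T_b, T_e, T_c. Step-by-step check (pool after the aborts first):
  pool = (2, 3)
  T_d: need (1, 1) fits (2, 3); releases (0, 1), pool now (2, 4)
  T_h: need (2, 2) fits (2, 4); releases (1, 0), pool now (3, 4)
  T_b: need (0, 2) fits (3, 4); releases (1, 1), pool now (4, 5)
  T_e: need (4, 0) fits (4, 5); releases (2, 1), pool now (6, 6)
  T_c: need (5, 1) fits (6, 6); releases (2, 1), pool now (8, 7)


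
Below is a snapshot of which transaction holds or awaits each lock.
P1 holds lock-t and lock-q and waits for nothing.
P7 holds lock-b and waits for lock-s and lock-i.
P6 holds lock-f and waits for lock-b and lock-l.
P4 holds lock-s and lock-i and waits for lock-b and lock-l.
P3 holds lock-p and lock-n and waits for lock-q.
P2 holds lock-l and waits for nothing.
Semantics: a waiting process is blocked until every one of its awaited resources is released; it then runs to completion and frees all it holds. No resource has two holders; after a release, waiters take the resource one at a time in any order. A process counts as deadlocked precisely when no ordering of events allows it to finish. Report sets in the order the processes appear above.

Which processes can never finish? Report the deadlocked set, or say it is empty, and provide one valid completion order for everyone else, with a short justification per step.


Deadlocked: P7, P6 and P4.
Key observation: P7 -> P4 -> P7 is a circular wait — nothing in it can go first; P6 waits into the deadlock from upstream.
One completion order for the rest: P1, P2, P3.
Walking it through:
  P1: no waits; runs immediately, freeing lock-t and lock-q
  P2: no waits; runs immediately, freeing lock-l
  run P3 (all its waits — lock-q — are resolved); releases lock-p and lock-n


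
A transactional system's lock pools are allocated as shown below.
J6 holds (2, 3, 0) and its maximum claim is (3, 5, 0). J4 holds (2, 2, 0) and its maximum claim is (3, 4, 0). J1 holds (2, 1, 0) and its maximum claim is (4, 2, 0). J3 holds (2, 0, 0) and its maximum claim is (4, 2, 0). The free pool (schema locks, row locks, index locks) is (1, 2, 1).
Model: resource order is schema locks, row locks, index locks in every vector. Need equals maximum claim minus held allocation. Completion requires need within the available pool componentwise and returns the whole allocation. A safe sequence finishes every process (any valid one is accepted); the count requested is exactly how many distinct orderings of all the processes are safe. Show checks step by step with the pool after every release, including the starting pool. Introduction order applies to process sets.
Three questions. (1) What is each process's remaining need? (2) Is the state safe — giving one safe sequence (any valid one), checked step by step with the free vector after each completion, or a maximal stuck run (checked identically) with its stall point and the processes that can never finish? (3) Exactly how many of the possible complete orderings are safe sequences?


(1) Need matrix, components ordered schema locks, row locks, index locks:
  J6: (1, 2, 0)
  J4: (1, 2, 0)
  J1: (2, 1, 0)
  J3: (2, 2, 0)
(2) SAFE, for example via the order J4, J1, J6, J3.
Key observation: the order's first zero-slack moment is J4 ((1, 2, 0) needed, (1, 2, 1) free — a requested resource with nothing to spare).
Verifying each step:
  pool = (1, 2, 1)
  run J4 (needs (1, 2, 0), free (1, 2, 1)); after release of (2, 2, 0) the pool is (3, 4, 1)
  run J1 (needs (2, 1, 0), free (3, 4, 1)); after release of (2, 1, 0) the pool is (5, 5, 1)
  run J6 (needs (1, 2, 0), free (5, 5, 1)); after release of (2, 3, 0) the pool is (7, 8, 1)
  run J3 (needs (2, 2, 0), free (7, 8, 1)); after release of (2, 0, 0) the pool is (9, 8, 1)
(3) Exactly 12 of the possible complete orderings are safe sequences.


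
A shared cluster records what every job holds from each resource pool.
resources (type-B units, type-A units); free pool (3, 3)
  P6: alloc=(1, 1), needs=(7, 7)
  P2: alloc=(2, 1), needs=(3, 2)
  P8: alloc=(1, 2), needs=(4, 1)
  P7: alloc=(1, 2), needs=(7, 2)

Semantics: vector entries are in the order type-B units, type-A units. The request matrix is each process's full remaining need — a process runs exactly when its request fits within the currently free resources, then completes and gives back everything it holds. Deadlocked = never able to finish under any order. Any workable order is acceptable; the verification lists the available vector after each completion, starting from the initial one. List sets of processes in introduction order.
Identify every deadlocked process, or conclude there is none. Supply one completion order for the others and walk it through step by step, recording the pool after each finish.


Deadlocked set: P6 and P7.
Key observation: even finishing P2, P8 leaves just (6, 6) free — too little type-B units for any of the remaining processes.
A valid finishing order for the others: P2, P8. Step-by-step check:
  pool = (3, 3)
  run P2 (needs (3, 2), free (3, 3)); after release of (2, 1) the pool is (5, 4)
  run P8 (needs (4, 1), free (5, 4)); after release of (1, 2) the pool is (6, 6)
The stuck group stays short no matter what:
  blocked: P6 wants (7, 7), pool (6, 6) — not enough type-B units and type-A units
  blocked: P7 wants (7, 2), pool (6, 6) — not enough type-B units


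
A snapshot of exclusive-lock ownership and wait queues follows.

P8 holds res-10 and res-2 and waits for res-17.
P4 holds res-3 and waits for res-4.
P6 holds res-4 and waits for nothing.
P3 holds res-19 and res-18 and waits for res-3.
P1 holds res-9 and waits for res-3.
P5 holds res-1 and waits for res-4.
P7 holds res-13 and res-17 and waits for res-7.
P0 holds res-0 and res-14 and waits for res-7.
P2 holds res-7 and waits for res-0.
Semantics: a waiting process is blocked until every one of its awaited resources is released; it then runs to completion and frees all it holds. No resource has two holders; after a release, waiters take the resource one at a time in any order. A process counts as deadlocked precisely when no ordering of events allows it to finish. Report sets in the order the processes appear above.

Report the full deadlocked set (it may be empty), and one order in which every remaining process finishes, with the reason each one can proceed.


The deadlocked set is P8, P7, P0 and P2.
Key observation: the waits loop around P2 -> P0 -> P2 with no way out; P8 and P7 wait into the deadlock from upstream.
A valid finishing order for the others: P6, P5, P4, P1, P3.
Verifying each step:
  P6: no waits; runs immediately, freeing res-4
  P5: everything it awaited (res-4) is free; runs, freeing res-1
  P4: everything it awaited (res-4) is free; runs, freeing res-3
  P1: everything it awaited (res-3) is free; runs, freeing res-9
  P3: everything it awaited (res-3) is free; runs, freeing res-19 and res-18


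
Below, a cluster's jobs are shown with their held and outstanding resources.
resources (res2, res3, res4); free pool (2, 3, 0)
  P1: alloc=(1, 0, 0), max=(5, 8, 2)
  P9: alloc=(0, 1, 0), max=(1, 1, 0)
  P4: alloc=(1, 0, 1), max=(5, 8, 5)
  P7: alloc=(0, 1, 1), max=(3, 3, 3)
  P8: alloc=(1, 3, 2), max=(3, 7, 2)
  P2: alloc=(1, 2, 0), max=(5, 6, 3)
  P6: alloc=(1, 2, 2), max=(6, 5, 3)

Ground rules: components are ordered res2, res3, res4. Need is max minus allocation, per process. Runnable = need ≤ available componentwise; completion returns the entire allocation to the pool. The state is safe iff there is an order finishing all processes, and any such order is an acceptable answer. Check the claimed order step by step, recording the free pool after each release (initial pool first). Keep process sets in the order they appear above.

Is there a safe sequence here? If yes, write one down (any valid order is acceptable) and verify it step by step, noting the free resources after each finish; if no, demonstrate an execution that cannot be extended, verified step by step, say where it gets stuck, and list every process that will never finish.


UNSAFE.
Key observation: res2 is the bottleneck — with P9, P8, P7 done the pool holds (3, 8, 3), short of every remaining need.
A maximal execution: P9, P8, P7 — then nothing else fits. Step-by-step check:
  pool = (2, 3, 0)
  run P9 (needs (1, 0, 0), free (2, 3, 0)); after release of (0, 1, 0) the pool is (2, 4, 0)
  run P8 (needs (2, 4, 0), free (2, 4, 0)); after release of (1, 3, 2) the pool is (3, 7, 2)
  run P7 (needs (3, 2, 2), free (3, 7, 2)); after release of (0, 1, 1) the pool is (3, 8, 3)
  blocked: P1 wants (4, 8, 2), pool (3, 8, 3) — not enough res2
  blocked: P4 wants (4, 8, 4), pool (3, 8, 3) — not enough res2 and res4
  blocked: P2 wants (4, 4, 3), pool (3, 8, 3) — not enough res2
  blocked: P6 wants (5, 3, 1), pool (3, 8, 3) — not enough res2
Permanently blocked: P1, P4, P2 and P6.
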